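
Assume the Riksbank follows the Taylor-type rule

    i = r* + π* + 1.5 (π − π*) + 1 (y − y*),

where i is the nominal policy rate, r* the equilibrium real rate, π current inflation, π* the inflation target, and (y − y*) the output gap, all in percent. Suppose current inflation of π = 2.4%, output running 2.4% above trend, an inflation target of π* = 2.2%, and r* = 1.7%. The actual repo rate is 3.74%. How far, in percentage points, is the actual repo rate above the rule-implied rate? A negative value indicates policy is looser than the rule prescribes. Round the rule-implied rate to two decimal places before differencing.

-2.86 pp

Output 2.4% above potential → (y − y*) = 2.4.
i = 1.7 + 2.2 + 1.5 × (2.4 − 2.2) + 1 × 2.4
   = 1.7 + 2.2 + 0.3 + 2.4 = 6.60
Deviation = 3.74 − 6.60 = -2.86 pp.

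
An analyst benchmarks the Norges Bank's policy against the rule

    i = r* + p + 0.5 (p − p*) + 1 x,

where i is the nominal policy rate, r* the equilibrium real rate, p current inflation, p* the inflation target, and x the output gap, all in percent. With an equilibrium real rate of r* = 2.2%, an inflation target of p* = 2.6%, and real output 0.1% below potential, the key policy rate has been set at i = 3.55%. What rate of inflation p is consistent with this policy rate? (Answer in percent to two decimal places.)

1.83%

Output 0.1% below potential → x = -0.1.
Collecting p: i = r* + (1 + 0.5) p − 0.5 p* + 1 x
1.5 p = 3.55 − 2.2 + 0.5 × 2.6 − 1 × (-0.1) = 2.75
p = 2.75 / 1.5 = 1.83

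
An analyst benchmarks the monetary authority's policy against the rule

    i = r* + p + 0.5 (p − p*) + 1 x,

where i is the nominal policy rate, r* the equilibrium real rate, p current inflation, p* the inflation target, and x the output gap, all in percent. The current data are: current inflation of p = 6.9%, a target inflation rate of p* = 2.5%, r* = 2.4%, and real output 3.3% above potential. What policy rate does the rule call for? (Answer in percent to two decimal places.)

14.80%

Output 3.3% above potential → x = 3.3.
i = 2.4 + 6.9 + 0.5 × (6.9 − 2.5) + 1 × 3.3
   = 2.4 + 6.9 + 2.2 + 3.3 = 14.80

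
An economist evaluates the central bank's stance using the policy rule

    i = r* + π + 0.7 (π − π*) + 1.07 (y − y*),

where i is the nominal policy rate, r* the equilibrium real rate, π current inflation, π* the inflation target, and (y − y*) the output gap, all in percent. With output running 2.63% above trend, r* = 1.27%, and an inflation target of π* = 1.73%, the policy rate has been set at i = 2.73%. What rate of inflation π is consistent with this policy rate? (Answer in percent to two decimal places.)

-0.08%

Output 2.63% above potential → (y − y*) = 2.63.
Collecting π: i = r* + (1 + 0.7) π − 0.7 π* + 1.07 (y − y*)
1.7 π = 2.73 − 1.27 + 0.7 × 1.73 − 1.07 × 2.63 = -0.1431
π = -0.1431 / 1.7 = -0.08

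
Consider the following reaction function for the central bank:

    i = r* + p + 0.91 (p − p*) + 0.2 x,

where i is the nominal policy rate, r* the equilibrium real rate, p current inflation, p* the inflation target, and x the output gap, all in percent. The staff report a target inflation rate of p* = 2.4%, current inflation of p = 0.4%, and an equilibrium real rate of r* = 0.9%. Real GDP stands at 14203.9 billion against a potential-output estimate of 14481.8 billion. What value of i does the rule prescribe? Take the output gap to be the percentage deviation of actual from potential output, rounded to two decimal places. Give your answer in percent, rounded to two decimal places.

-0.90%

Output gap = 100 × (14203.9 − 14481.8) / 14481.8 = -1.92%.
i = 0.90 + 0.40 + 0.91 × (0.40 − 2.40) + 0.2 × (-1.92)
   = 0.90 + 0.4 − 1.82 − 0.384 = -0.90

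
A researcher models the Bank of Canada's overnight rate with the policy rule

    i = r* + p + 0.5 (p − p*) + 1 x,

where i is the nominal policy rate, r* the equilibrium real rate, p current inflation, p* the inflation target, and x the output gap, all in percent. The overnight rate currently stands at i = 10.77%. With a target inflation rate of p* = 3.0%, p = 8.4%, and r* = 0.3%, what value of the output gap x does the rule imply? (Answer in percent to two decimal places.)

1 x = 10.77 − 0.3 − 8.4 − 0.5 × (8.4 − 3.0) = -0.63
x = -0.63 / 1 = -0.63

-0.63%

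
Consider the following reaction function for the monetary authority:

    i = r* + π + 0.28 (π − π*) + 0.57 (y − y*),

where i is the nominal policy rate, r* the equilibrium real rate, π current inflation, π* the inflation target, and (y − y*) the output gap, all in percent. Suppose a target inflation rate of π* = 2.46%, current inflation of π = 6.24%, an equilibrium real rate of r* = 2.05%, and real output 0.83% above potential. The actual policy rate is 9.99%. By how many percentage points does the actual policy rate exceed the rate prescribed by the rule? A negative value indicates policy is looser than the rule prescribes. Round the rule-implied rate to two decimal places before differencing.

0.17 pp

Output 0.83% above potential → (y − y*) = 0.83.
i = 2.05 + 6.24 + 0.28 × (6.24 − 2.46) + 0.57 × 0.83
   = 2.05 + 6.24 + 1.0584 + 0.4731 = 9.82
Deviation = 9.99 − 9.82 = 0.17 pp.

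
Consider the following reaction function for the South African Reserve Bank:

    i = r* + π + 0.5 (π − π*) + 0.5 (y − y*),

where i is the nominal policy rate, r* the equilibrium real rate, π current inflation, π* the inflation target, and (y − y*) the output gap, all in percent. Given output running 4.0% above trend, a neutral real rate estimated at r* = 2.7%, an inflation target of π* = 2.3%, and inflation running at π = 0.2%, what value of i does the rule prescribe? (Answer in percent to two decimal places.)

3.85%

Output 4.0% above potential → (y − y*) = 4.0.
i = 2.7 + 0.2 + 0.5 × (0.2 − 2.3) + 0.5 × 4.0
   = 2.7 + 0.2 − 1.05 + 2 = 3.85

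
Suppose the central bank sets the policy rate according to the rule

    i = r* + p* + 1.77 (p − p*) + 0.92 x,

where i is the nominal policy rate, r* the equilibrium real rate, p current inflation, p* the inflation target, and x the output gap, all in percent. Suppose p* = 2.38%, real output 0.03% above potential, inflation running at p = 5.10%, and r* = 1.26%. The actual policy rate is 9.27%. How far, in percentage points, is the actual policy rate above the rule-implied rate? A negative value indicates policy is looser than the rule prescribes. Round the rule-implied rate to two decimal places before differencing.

Output 0.03% above potential → x = 0.03.
i = 1.26 + 2.38 + 1.77 × (5.10 − 2.38) + 0.92 × 0.03
   = 1.26 + 2.38 + 4.8144 + 0.0276 = 8.48
Deviation = 9.27 − 8.48 = 0.79 pp.

0.79 pp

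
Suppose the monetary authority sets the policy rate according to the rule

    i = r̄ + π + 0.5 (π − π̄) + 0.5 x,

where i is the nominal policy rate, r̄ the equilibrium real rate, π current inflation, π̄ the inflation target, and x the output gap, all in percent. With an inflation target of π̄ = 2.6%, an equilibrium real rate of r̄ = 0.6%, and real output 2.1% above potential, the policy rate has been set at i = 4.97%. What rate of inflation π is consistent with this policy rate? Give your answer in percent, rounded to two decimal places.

3.08%

Output 2.1% above potential → x = 2.1.
Collecting π: i = r̄ + (1 + 0.5) π − 0.5 π̄ + 0.5 x
1.5 π = 4.97 − 0.6 + 0.5 × 2.6 − 0.5 × 2.1 = 4.62
π = 4.62 / 1.5 = 3.08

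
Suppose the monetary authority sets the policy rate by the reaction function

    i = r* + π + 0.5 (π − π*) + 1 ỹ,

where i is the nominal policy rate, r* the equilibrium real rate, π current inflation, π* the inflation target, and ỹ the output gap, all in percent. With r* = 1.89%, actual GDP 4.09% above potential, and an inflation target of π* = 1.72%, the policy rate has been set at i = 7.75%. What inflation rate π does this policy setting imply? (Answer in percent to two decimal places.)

Output 4.09% above potential → ỹ = 4.09.
Collecting π: i = r* + (1 + 0.5) π − 0.5 π* + 1 ỹ
1.5 π = 7.75 − 1.89 + 0.5 × 1.72 − 1 × 4.09 = 2.63
π = 2.63 / 1.5 = 1.75

1.75%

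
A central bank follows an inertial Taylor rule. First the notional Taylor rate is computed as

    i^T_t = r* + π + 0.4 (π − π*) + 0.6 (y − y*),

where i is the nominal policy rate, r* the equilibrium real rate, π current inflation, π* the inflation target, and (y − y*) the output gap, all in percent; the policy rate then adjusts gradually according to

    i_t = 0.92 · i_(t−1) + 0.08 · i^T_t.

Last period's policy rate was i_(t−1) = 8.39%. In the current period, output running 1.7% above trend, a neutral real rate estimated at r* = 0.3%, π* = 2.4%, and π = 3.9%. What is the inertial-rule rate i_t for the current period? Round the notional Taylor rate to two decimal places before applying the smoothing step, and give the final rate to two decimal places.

8.18%

Output 1.7% above potential → (y − y*) = 1.7.
i^T_t = 0.3 + 3.9 + 0.4 × (3.9 − 2.4) + 0.6 × 1.7
   = 0.3 + 3.9 + 0.6 + 1.02 = 5.82
i_t = 0.92 × 8.39 + 0.08 × 5.82 = 7.7188 + 0.4656 = 8.18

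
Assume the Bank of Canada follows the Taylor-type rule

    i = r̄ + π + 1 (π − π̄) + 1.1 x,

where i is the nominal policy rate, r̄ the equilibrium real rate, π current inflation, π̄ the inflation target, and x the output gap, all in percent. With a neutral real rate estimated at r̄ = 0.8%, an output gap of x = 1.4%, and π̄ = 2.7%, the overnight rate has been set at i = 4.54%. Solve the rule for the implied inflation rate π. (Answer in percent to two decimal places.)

Collecting π: i = r̄ + (1 + 1) π − 1 π̄ + 1.1 x
2 π = 4.54 − 0.8 + 1 × 2.7 − 1.1 × 1.4 = 4.9
π = 4.9 / 2 = 2.45

2.45%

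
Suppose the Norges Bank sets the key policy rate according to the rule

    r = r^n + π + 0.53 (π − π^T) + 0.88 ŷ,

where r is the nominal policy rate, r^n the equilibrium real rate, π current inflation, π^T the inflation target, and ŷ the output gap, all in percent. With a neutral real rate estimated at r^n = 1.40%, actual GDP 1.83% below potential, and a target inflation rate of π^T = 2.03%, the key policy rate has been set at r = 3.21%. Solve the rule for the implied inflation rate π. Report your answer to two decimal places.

2.94%

Output 1.83% below potential → ŷ = -1.83.
Collecting π: r = r^n + (1 + 0.53) π − 0.53 π^T + 0.88 ŷ
1.53 π = 3.21 − 1.40 + 0.53 × 2.03 − 0.88 × (-1.83) = 4.4963
π = 4.4963 / 1.53 = 2.94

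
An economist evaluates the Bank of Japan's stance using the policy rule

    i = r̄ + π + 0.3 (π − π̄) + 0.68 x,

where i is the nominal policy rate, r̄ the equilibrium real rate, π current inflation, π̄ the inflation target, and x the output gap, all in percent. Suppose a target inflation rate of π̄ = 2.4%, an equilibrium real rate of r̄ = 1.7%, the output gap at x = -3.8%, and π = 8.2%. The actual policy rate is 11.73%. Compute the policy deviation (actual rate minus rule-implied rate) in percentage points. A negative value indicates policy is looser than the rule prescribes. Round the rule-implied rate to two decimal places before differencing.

2.67 pp

i = 1.7 + 8.2 + 0.3 × (8.2 − 2.4) + 0.68 × (-3.8)
   = 1.7 + 8.2 + 1.74 − 2.584 = 9.06
Deviation = 11.73 − 9.06 = 2.67 pp.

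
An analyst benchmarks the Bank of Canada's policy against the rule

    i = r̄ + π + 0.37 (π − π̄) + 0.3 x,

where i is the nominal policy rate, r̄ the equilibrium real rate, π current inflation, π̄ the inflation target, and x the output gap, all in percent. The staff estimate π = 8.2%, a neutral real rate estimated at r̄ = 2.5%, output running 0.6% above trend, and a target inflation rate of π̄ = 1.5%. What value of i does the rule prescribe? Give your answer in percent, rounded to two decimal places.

13.36%

Output 0.6% above potential → x = 0.6.
i = 2.5 + 8.2 + 0.37 × (8.2 − 1.5) + 0.3 × 0.6
   = 2.5 + 8.2 + 2.479 + 0.18 = 13.36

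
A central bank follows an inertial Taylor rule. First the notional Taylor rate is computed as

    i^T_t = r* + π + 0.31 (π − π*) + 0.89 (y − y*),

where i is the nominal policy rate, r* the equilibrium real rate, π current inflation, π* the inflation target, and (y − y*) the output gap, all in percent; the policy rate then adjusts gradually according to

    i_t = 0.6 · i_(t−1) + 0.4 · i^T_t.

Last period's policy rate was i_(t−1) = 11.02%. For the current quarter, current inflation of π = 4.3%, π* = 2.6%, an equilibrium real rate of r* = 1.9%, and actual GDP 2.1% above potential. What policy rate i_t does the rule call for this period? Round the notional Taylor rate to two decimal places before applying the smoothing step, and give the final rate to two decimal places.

Output 2.1% above potential → (y − y*) = 2.1.
i^T_t = 1.9 + 4.3 + 0.31 × (4.3 − 2.6) + 0.89 × 2.1
   = 1.9 + 4.3 + 0.527 + 1.869 = 8.60
i_t = 0.6 × 11.02 + 0.4 × 8.60 = 6.612 + 3.44 = 10.05

10.05%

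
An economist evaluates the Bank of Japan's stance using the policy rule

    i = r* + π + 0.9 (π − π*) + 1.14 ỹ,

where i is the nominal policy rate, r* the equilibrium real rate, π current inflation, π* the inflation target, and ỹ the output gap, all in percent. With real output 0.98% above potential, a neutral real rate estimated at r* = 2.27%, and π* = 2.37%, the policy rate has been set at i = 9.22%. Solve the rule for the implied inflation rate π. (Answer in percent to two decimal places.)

Output 0.98% above potential → ỹ = 0.98.
Collecting π: i = r* + (1 + 0.9) π − 0.9 π* + 1.14 ỹ
1.9 π = 9.22 − 2.27 + 0.9 × 2.37 − 1.14 × 0.98 = 7.9658
π = 7.9658 / 1.9 = 4.19

4.19%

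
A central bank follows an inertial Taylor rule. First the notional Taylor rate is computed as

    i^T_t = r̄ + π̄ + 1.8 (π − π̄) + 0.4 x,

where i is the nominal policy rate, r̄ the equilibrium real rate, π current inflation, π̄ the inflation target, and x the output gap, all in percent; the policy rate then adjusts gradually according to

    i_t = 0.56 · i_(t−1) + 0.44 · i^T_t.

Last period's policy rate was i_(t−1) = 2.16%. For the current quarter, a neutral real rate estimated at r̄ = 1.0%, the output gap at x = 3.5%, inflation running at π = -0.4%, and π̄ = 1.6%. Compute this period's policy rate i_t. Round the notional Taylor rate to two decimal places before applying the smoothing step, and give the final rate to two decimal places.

i^T_t = 1.0 + 1.6 + 1.8 × (-0.4 − 1.6) + 0.4 × 3.5
   = 1.0 + 1.6 − 3.6 + 1.4 = 0.40
i_t = 0.56 × 2.16 + 0.44 × 0.40 = 1.2096 + 0.176 = 1.39

1.39%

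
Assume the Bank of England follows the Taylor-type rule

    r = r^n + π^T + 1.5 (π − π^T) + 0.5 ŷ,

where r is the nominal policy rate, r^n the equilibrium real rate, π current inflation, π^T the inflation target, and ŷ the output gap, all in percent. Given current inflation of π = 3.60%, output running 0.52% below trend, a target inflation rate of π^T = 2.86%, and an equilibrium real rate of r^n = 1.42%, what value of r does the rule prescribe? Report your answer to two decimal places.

5.13%

Output 0.52% below potential → ŷ = -0.52.
r = 1.42 + 2.86 + 1.5 × (3.60 − 2.86) + 0.5 × (-0.52)
   = 1.42 + 2.86 + 1.11 − 0.26 = 5.13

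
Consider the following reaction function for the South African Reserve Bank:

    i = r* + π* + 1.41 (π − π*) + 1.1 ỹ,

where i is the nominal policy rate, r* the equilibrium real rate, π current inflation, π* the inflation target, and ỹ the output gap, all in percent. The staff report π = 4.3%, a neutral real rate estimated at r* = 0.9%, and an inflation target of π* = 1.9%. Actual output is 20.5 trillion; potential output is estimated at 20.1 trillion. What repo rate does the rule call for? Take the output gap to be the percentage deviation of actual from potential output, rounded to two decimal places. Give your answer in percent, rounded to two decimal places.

8.37%

Output gap = 100 × (20.5 − 20.1) / 20.1 = 1.99%.
i = 0.90 + 1.90 + 1.41 × (4.30 − 1.90) + 1.1 × 1.99
   = 0.90 + 1.9 + 3.384 + 2.189 = 8.37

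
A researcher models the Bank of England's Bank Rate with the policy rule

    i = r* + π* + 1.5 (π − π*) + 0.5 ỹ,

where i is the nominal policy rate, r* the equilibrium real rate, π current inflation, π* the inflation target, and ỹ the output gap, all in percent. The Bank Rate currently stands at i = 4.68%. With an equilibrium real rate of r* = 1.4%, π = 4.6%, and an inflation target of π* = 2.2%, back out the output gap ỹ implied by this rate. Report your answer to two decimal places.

-5.04%

0.5 ỹ = 4.68 − 1.4 − 2.2 − 1.5 × (4.6 − 2.2) = -2.52
ỹ = -2.52 / 0.5 = -5.04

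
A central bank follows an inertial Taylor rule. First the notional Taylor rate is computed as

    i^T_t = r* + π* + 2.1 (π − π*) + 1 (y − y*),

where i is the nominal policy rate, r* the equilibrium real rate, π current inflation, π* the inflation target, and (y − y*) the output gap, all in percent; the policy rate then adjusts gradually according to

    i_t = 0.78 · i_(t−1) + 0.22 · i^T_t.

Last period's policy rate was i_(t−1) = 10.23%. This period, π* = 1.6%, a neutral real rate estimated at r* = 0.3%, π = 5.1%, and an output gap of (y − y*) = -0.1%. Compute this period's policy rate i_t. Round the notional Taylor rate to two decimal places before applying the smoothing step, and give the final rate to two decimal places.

i^T_t = 0.3 + 1.6 + 2.1 × (5.1 − 1.6) + 1 × (-0.1)
   = 0.3 + 1.6 + 7.35 − 0.1 = 9.15
i_t = 0.78 × 10.23 + 0.22 × 9.15 = 7.9794 + 2.013 = 9.99

9.99%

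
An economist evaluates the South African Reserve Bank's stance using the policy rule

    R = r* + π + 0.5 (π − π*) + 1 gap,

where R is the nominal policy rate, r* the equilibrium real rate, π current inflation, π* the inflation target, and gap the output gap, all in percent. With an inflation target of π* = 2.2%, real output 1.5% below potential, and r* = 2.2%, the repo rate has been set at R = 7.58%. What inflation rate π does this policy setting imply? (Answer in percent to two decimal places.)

5.32%

Output 1.5% below potential → gap = -1.5.
Collecting π: R = r* + (1 + 0.5) π − 0.5 π* + 1 gap
1.5 π = 7.58 − 2.2 + 0.5 × 2.2 − 1 × (-1.5) = 7.98
π = 7.98 / 1.5 = 5.32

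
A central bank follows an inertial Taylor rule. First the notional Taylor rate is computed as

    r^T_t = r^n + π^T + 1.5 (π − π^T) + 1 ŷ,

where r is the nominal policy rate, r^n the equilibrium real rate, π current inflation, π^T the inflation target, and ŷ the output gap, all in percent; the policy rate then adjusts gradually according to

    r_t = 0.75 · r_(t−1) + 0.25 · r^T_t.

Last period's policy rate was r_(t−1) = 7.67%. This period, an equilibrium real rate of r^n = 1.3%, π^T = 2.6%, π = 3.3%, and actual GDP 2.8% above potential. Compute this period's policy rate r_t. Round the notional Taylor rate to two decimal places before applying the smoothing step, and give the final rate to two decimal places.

Output 2.8% above potential → ŷ = 2.8.
r^T_t = 1.3 + 2.6 + 1.5 × (3.3 − 2.6) + 1 × 2.8
   = 1.3 + 2.6 + 1.05 + 2.8 = 7.75
r_t = 0.75 × 7.67 + 0.25 × 7.75 = 5.7525 + 1.9375 = 7.69

7.69%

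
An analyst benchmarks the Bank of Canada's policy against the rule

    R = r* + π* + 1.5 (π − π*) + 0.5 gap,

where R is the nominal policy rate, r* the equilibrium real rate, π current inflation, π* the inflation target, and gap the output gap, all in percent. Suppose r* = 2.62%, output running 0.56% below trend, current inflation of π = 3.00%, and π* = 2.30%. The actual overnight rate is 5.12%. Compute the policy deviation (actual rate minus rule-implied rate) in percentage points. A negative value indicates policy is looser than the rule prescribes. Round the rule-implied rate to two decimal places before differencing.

-0.57 pp

Output 0.56% below potential → gap = -0.56.
R = 2.62 + 2.30 + 1.5 × (3.00 − 2.30) + 0.5 × (-0.56)
   = 2.62 + 2.3 + 1.05 − 0.28 = 5.69
Deviation = 5.12 − 5.69 = -0.57 pp.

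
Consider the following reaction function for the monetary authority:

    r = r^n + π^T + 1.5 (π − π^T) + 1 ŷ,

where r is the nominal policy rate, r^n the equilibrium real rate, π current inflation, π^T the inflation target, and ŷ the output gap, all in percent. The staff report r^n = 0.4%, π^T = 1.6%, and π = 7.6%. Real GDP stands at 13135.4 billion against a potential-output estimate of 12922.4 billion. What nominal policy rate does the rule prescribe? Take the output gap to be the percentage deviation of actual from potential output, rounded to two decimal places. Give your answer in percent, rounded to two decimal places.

12.65%

Output gap = 100 × (13135.4 − 12922.4) / 12922.4 = 1.65%.
r = 0.40 + 1.60 + 1.5 × (7.60 − 1.60) + 1 × 1.65
   = 0.40 + 1.6 + 9 + 1.65 = 12.65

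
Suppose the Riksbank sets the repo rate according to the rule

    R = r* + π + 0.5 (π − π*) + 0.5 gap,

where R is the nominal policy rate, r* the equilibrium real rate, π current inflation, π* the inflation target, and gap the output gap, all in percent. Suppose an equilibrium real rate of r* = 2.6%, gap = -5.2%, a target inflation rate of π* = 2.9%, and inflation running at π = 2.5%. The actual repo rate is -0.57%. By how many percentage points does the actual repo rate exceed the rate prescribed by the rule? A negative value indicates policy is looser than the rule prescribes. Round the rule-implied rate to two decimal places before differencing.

-2.87 pp

R = 2.6 + 2.5 + 0.5 × (2.5 − 2.9) + 0.5 × (-5.2)
   = 2.6 + 2.5 − 0.2 − 2.6 = 2.30
Deviation = -0.57 − 2.30 = -2.87 pp.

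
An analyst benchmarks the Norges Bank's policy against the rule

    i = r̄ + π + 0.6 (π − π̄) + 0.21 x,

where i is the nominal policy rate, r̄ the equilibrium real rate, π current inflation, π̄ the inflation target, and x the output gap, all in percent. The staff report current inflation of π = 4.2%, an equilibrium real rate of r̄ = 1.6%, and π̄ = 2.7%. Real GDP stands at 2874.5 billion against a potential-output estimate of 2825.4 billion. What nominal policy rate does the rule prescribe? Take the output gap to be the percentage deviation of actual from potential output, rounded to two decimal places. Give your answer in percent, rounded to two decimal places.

7.07%

Output gap = 100 × (2874.5 − 2825.4) / 2825.4 = 1.74%.
i = 1.60 + 4.20 + 0.6 × (4.20 − 2.70) + 0.21 × 1.74
   = 1.60 + 4.2 + 0.9 + 0.3654 = 7.07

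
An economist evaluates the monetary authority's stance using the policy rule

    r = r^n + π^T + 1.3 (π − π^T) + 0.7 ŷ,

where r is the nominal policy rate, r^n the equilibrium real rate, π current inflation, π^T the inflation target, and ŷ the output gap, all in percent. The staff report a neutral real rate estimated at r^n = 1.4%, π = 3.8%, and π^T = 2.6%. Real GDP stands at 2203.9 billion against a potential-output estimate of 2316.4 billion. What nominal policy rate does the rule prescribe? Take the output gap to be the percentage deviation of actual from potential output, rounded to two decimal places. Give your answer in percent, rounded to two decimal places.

Output gap = 100 × (2203.9 − 2316.4) / 2316.4 = -4.86%.
r = 1.40 + 2.60 + 1.3 × (3.80 − 2.60) + 0.7 × (-4.86)
   = 1.40 + 2.6 + 1.56 − 3.402 = 2.16

2.16%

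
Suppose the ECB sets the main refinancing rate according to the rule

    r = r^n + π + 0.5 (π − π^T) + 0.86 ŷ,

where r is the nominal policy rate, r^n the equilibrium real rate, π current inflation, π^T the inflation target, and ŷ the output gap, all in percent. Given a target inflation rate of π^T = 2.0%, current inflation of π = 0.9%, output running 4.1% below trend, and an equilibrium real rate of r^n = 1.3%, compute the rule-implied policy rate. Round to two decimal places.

-1.88%

Output 4.1% below potential → ŷ = -4.1.
r = 1.3 + 0.9 + 0.5 × (0.9 − 2.0) + 0.86 × (-4.1)
   = 1.3 + 0.9 − 0.55 − 3.526 = -1.88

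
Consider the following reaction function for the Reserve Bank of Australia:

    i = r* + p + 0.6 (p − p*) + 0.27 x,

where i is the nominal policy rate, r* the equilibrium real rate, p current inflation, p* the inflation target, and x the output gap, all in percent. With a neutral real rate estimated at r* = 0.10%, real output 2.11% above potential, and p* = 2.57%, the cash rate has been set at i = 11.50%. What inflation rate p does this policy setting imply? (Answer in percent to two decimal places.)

7.73%

Output 2.11% above potential → x = 2.11.
Collecting p: i = r* + (1 + 0.6) p − 0.6 p* + 0.27 x
1.6 p = 11.50 − 0.10 + 0.6 × 2.57 − 0.27 × 2.11 = 12.3723
p = 12.3723 / 1.6 = 7.73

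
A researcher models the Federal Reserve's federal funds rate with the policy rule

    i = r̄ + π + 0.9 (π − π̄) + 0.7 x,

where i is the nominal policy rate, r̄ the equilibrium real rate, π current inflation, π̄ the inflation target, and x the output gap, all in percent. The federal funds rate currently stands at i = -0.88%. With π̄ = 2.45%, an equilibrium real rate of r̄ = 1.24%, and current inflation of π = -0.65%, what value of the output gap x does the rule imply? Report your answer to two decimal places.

0.7 x = -0.88 − 1.24 − (-0.65) − 0.9 × ((-0.65) − 2.45) = 1.32
x = 1.32 / 0.7 = 1.89

1.89%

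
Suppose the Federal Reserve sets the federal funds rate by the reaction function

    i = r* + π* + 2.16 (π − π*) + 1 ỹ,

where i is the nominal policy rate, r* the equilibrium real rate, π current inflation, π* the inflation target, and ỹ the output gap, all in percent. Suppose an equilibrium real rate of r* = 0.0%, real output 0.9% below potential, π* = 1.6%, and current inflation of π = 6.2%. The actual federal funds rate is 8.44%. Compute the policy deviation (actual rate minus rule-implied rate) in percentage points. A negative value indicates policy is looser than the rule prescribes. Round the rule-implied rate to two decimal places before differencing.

Output 0.9% below potential → ỹ = -0.9.
i = 0.0 + 1.6 + 2.16 × (6.2 − 1.6) + 1 × (-0.9)
   = 0.0 + 1.6 + 9.936 − 0.9 = 10.64
Deviation = 8.44 − 10.64 = -2.20 pp.

-2.20 pp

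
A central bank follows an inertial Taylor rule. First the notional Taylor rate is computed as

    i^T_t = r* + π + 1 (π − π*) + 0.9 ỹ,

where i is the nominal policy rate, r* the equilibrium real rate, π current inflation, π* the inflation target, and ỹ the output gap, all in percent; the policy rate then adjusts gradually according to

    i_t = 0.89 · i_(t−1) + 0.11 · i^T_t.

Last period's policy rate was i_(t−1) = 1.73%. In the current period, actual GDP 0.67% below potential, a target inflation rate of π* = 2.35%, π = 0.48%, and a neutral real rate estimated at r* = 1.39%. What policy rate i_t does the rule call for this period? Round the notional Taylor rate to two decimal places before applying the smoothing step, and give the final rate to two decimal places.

1.47%

Output 0.67% below potential → ỹ = -0.67.
i^T_t = 1.39 + 0.48 + 1 × (0.48 − 2.35) + 0.9 × (-0.67)
   = 1.39 + 0.48 − 1.87 − 0.603 = -0.60
i_t = 0.89 × 1.73 + 0.11 × (-0.60) = 1.5397 − 0.066 = 1.47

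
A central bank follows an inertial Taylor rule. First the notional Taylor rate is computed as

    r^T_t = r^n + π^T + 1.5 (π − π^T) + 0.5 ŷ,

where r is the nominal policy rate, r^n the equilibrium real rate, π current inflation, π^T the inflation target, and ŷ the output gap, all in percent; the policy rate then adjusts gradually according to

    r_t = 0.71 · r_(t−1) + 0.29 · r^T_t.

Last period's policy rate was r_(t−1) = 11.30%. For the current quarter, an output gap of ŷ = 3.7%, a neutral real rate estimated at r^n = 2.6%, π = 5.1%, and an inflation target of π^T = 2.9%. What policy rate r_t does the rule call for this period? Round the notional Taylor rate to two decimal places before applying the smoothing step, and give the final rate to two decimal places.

r^T_t = 2.6 + 2.9 + 1.5 × (5.1 − 2.9) + 0.5 × 3.7
   = 2.6 + 2.9 + 3.3 + 1.85 = 10.65
r_t = 0.71 × 11.30 + 0.29 × 10.65 = 8.023 + 3.0885 = 11.11

11.11%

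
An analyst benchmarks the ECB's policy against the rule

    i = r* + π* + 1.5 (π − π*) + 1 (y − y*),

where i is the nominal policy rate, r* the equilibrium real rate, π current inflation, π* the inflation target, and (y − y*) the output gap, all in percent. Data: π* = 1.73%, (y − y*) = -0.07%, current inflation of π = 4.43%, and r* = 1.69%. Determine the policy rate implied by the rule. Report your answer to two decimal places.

i = 1.69 + 1.73 + 1.5 × (4.43 − 1.73) + 1 × (-0.07)
   = 1.69 + 1.73 + 4.05 − 0.07 = 7.40

7.40%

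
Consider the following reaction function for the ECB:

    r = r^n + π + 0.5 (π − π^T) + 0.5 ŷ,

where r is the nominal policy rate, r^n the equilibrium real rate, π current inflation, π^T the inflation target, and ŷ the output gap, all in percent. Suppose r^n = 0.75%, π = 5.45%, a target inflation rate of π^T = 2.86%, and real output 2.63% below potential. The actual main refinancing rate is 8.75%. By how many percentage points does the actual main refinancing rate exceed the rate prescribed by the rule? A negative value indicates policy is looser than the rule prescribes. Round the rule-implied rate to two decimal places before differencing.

Output 2.63% below potential → ŷ = -2.63.
r = 0.75 + 5.45 + 0.5 × (5.45 − 2.86) + 0.5 × (-2.63)
   = 0.75 + 5.45 + 1.295 − 1.315 = 6.18
Deviation = 8.75 − 6.18 = 2.57 pp.

2.57 pp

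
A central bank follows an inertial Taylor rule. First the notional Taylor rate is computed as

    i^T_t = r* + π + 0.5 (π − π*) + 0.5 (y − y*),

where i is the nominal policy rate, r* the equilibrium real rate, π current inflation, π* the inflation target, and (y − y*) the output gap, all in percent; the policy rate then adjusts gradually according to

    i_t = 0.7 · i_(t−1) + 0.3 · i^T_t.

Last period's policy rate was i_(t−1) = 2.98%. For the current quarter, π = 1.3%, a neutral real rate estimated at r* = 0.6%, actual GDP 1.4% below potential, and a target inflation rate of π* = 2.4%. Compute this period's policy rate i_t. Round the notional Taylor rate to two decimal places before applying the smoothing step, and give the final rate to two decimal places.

2.28%

Output 1.4% below potential → (y − y*) = -1.4.
i^T_t = 0.6 + 1.3 + 0.5 × (1.3 − 2.4) + 0.5 × (-1.4)
   = 0.6 + 1.3 − 0.55 − 0.7 = 0.65
i_t = 0.7 × 2.98 + 0.3 × 0.65 = 2.086 + 0.195 = 2.28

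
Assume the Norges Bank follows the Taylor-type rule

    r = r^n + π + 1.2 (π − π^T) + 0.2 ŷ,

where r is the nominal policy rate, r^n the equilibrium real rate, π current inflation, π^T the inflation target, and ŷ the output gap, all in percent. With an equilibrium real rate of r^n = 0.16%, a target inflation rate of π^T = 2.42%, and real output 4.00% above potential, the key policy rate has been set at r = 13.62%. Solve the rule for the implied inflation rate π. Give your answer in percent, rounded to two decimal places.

Output 4.00% above potential → ŷ = 4.00.
Collecting π: r = r^n + (1 + 1.2) π − 1.2 π^T + 0.2 ŷ
2.2 π = 13.62 − 0.16 + 1.2 × 2.42 − 0.2 × 4.00 = 15.564
π = 15.564 / 2.2 = 7.07

7.07%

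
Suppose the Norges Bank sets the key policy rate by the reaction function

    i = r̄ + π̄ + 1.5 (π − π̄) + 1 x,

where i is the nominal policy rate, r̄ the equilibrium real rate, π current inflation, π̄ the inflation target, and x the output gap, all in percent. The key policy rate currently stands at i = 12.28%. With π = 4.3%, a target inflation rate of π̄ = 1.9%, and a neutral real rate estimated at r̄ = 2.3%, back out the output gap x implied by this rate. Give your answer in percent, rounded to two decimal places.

4.48%

1 x = 12.28 − 2.3 − 1.9 − 1.5 × (4.3 − 1.9) = 4.48
x = 4.48 / 1 = 4.48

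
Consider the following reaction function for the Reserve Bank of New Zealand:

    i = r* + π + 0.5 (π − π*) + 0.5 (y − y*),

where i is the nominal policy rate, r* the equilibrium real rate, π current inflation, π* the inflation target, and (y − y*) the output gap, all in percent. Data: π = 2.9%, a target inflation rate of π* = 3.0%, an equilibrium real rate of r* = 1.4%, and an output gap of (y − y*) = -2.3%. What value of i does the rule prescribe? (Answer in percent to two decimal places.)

i = 1.4 + 2.9 + 0.5 × (2.9 − 3.0) + 0.5 × (-2.3)
   = 1.4 + 2.9 − 0.05 − 1.15 = 3.10

3.10%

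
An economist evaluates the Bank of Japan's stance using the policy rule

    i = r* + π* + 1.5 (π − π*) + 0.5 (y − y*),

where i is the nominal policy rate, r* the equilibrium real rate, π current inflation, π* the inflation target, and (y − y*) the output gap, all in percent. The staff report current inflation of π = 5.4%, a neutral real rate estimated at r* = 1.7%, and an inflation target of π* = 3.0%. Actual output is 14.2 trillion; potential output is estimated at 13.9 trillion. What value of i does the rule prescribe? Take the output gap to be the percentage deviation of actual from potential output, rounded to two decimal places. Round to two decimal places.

Output gap = 100 × (14.2 − 13.9) / 13.9 = 2.16%.
i = 1.70 + 3.00 + 1.5 × (5.40 − 3.00) + 0.5 × 2.16
   = 1.70 + 3 + 3.6 + 1.08 = 9.38

9.38%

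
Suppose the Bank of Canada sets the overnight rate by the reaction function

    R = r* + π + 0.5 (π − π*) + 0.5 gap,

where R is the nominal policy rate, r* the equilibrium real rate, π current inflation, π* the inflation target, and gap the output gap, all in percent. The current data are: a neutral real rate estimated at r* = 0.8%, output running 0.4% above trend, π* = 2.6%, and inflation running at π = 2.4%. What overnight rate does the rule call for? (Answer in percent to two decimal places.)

3.30%

Output 0.4% above potential → gap = 0.4.
R = 0.8 + 2.4 + 0.5 × (2.4 − 2.6) + 0.5 × 0.4
   = 0.8 + 2.4 − 0.1 + 0.2 = 3.30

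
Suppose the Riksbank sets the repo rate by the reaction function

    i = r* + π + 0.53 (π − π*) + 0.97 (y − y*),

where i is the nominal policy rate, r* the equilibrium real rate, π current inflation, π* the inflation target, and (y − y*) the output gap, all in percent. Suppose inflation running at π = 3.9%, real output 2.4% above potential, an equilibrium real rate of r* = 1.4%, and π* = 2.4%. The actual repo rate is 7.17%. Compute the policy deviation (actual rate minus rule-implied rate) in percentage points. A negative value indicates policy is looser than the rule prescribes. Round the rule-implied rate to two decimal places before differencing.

-1.25 pp

Output 2.4% above potential → (y − y*) = 2.4.
i = 1.4 + 3.9 + 0.53 × (3.9 − 2.4) + 0.97 × 2.4
   = 1.4 + 3.9 + 0.795 + 2.328 = 8.42
Deviation = 7.17 − 8.42 = -1.25 pp.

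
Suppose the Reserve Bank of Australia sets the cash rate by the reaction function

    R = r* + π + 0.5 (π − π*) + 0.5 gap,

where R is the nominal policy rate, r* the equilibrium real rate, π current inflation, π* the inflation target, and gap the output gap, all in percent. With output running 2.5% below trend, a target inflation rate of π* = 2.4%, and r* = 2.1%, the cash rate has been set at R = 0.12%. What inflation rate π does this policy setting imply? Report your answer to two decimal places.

0.31%

Output 2.5% below potential → gap = -2.5.
Collecting π: R = r* + (1 + 0.5) π − 0.5 π* + 0.5 gap
1.5 π = 0.12 − 2.1 + 0.5 × 2.4 − 0.5 × (-2.5) = 0.47
π = 0.47 / 1.5 = 0.31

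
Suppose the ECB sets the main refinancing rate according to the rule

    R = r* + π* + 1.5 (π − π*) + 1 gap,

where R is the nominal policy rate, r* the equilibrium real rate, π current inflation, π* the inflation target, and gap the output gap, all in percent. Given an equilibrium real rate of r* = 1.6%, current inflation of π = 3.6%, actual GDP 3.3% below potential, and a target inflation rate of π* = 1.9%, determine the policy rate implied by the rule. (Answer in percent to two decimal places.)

Output 3.3% below potential → gap = -3.3.
R = 1.6 + 1.9 + 1.5 × (3.6 − 1.9) + 1 × (-3.3)
   = 1.6 + 1.9 + 2.55 − 3.3 = 2.75

2.75%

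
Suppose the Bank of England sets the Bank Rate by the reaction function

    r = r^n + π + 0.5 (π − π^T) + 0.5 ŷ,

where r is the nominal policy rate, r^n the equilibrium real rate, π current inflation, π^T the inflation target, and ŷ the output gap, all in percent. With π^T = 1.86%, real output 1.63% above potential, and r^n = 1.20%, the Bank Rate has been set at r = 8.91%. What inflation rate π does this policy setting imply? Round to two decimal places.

Output 1.63% above potential → ŷ = 1.63.
Collecting π: r = r^n + (1 + 0.5) π − 0.5 π^T + 0.5 ŷ
1.5 π = 8.91 − 1.20 + 0.5 × 1.86 − 0.5 × 1.63 = 7.825
π = 7.825 / 1.5 = 5.22

5.22%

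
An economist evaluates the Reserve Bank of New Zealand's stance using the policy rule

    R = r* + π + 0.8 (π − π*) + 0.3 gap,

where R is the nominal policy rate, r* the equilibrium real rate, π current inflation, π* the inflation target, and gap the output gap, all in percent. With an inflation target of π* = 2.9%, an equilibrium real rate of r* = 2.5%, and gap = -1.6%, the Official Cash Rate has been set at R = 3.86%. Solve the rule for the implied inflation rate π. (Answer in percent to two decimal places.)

Collecting π: R = r* + (1 + 0.8) π − 0.8 π* + 0.3 gap
1.8 π = 3.86 − 2.5 + 0.8 × 2.9 − 0.3 × (-1.6) = 4.16
π = 4.16 / 1.8 = 2.31

2.31%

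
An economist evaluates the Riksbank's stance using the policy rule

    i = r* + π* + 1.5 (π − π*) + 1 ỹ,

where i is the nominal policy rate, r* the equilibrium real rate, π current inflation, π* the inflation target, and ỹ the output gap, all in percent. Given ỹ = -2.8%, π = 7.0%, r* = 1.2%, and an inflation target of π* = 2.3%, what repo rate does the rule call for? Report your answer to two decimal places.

i = 1.2 + 2.3 + 1.5 × (7.0 − 2.3) + 1 × (-2.8)
   = 1.2 + 2.3 + 7.05 − 2.8 = 7.75

7.75%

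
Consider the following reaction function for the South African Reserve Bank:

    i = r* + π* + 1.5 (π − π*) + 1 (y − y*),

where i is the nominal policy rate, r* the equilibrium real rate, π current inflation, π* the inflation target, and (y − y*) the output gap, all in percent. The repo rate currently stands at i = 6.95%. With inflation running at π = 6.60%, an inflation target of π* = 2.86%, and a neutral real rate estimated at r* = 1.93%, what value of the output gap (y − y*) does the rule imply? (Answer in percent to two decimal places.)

1 (y − y*) = 6.95 − 1.93 − 2.86 − 1.5 × (6.60 − 2.86) = -3.45
(y − y*) = -3.45 / 1 = -3.45

-3.45%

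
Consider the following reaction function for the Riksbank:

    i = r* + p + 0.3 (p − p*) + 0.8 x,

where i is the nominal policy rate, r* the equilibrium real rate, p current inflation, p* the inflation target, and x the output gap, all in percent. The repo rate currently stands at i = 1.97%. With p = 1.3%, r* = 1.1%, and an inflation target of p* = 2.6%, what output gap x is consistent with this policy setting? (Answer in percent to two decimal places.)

-0.05%

0.8 x = 1.97 − 1.1 − 1.3 − 0.3 × (1.3 − 2.6) = -0.04
x = -0.04 / 0.8 = -0.05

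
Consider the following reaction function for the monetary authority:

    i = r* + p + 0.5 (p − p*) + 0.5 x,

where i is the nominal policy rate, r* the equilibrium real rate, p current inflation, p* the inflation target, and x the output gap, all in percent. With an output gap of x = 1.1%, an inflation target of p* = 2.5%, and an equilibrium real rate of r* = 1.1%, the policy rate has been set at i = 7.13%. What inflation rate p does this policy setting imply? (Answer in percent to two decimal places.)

4.49%

Collecting p: i = r* + (1 + 0.5) p − 0.5 p* + 0.5 x
1.5 p = 7.13 − 1.1 + 0.5 × 2.5 − 0.5 × 1.1 = 6.73
p = 6.73 / 1.5 = 4.49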